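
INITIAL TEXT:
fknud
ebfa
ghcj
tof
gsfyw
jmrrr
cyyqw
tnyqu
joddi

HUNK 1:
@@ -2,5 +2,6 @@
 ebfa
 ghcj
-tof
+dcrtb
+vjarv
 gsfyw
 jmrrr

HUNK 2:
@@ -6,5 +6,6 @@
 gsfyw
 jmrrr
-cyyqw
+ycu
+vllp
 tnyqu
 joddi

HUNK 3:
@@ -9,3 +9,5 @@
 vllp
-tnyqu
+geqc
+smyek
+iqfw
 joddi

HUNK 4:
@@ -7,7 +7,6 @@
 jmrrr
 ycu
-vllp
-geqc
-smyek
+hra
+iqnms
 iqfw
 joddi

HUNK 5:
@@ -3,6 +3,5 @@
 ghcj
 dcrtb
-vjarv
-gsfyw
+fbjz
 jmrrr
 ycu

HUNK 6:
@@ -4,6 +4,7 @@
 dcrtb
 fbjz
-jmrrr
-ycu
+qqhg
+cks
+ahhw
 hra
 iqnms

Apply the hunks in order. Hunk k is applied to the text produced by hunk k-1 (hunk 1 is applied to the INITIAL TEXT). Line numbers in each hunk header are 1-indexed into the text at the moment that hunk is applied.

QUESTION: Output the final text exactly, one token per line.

Answer: fknud
ebfa
ghcj
dcrtb
fbjz
qqhg
cks
ahhw
hra
iqnms
iqfw
joddi

Derivation:
Hunk 1: at line 2 remove [tof] add [dcrtb,vjarv] -> 10 lines: fknud ebfa ghcj dcrtb vjarv gsfyw jmrrr cyyqw tnyqu joddi
Hunk 2: at line 6 remove [cyyqw] add [ycu,vllp] -> 11 lines: fknud ebfa ghcj dcrtb vjarv gsfyw jmrrr ycu vllp tnyqu joddi
Hunk 3: at line 9 remove [tnyqu] add [geqc,smyek,iqfw] -> 13 lines: fknud ebfa ghcj dcrtb vjarv gsfyw jmrrr ycu vllp geqc smyek iqfw joddi
Hunk 4: at line 7 remove [vllp,geqc,smyek] add [hra,iqnms] -> 12 lines: fknud ebfa ghcj dcrtb vjarv gsfyw jmrrr ycu hra iqnms iqfw joddi
Hunk 5: at line 3 remove [vjarv,gsfyw] add [fbjz] -> 11 lines: fknud ebfa ghcj dcrtb fbjz jmrrr ycu hra iqnms iqfw joddi
Hunk 6: at line 4 remove [jmrrr,ycu] add [qqhg,cks,ahhw] -> 12 lines: fknud ebfa ghcj dcrtb fbjz qqhg cks ahhw hra iqnms iqfw joddi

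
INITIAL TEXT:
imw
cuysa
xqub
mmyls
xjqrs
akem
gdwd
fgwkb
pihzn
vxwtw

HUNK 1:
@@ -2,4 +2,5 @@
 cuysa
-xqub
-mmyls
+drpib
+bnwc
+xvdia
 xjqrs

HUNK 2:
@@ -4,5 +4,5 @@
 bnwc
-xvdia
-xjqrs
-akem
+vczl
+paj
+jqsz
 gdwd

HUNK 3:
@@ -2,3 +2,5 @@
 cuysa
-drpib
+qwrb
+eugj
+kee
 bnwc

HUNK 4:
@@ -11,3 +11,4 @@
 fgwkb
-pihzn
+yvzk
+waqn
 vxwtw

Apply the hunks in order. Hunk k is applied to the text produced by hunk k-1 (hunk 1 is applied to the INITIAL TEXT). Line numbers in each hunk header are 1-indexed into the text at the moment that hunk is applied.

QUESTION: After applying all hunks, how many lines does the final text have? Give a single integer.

Hunk 1: at line 2 remove [xqub,mmyls] add [drpib,bnwc,xvdia] -> 11 lines: imw cuysa drpib bnwc xvdia xjqrs akem gdwd fgwkb pihzn vxwtw
Hunk 2: at line 4 remove [xvdia,xjqrs,akem] add [vczl,paj,jqsz] -> 11 lines: imw cuysa drpib bnwc vczl paj jqsz gdwd fgwkb pihzn vxwtw
Hunk 3: at line 2 remove [drpib] add [qwrb,eugj,kee] -> 13 lines: imw cuysa qwrb eugj kee bnwc vczl paj jqsz gdwd fgwkb pihzn vxwtw
Hunk 4: at line 11 remove [pihzn] add [yvzk,waqn] -> 14 lines: imw cuysa qwrb eugj kee bnwc vczl paj jqsz gdwd fgwkb yvzk waqn vxwtw
Final line count: 14

Answer: 14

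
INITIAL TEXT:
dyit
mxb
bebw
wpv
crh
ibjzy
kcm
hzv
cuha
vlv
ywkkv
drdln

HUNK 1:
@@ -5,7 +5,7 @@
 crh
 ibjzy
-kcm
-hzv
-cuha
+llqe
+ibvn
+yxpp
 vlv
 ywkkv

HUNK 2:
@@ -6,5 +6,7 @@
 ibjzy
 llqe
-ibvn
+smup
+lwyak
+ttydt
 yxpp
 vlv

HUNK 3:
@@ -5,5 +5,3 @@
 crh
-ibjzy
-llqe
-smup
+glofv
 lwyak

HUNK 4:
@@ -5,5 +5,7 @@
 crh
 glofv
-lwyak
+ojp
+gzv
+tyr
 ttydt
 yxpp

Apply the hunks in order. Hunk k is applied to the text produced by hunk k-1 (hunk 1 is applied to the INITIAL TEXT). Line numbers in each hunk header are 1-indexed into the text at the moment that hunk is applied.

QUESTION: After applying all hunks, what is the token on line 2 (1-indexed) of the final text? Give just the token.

Answer: mxb

Derivation:
Hunk 1: at line 5 remove [kcm,hzv,cuha] add [llqe,ibvn,yxpp] -> 12 lines: dyit mxb bebw wpv crh ibjzy llqe ibvn yxpp vlv ywkkv drdln
Hunk 2: at line 6 remove [ibvn] add [smup,lwyak,ttydt] -> 14 lines: dyit mxb bebw wpv crh ibjzy llqe smup lwyak ttydt yxpp vlv ywkkv drdln
Hunk 3: at line 5 remove [ibjzy,llqe,smup] add [glofv] -> 12 lines: dyit mxb bebw wpv crh glofv lwyak ttydt yxpp vlv ywkkv drdln
Hunk 4: at line 5 remove [lwyak] add [ojp,gzv,tyr] -> 14 lines: dyit mxb bebw wpv crh glofv ojp gzv tyr ttydt yxpp vlv ywkkv drdln
Final line 2: mxb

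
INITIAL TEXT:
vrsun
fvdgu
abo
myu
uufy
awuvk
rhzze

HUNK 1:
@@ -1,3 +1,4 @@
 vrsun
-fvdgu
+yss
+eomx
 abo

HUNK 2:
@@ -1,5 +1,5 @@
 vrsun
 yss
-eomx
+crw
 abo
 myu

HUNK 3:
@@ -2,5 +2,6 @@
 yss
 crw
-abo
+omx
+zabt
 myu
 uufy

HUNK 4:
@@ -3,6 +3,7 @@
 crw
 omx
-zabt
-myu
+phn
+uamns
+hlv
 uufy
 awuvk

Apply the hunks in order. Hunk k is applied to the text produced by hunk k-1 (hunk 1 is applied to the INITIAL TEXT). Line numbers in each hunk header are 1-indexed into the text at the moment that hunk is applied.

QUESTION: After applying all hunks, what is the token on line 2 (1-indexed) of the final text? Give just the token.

Hunk 1: at line 1 remove [fvdgu] add [yss,eomx] -> 8 lines: vrsun yss eomx abo myu uufy awuvk rhzze
Hunk 2: at line 1 remove [eomx] add [crw] -> 8 lines: vrsun yss crw abo myu uufy awuvk rhzze
Hunk 3: at line 2 remove [abo] add [omx,zabt] -> 9 lines: vrsun yss crw omx zabt myu uufy awuvk rhzze
Hunk 4: at line 3 remove [zabt,myu] add [phn,uamns,hlv] -> 10 lines: vrsun yss crw omx phn uamns hlv uufy awuvk rhzze
Final line 2: yss

Answer: yss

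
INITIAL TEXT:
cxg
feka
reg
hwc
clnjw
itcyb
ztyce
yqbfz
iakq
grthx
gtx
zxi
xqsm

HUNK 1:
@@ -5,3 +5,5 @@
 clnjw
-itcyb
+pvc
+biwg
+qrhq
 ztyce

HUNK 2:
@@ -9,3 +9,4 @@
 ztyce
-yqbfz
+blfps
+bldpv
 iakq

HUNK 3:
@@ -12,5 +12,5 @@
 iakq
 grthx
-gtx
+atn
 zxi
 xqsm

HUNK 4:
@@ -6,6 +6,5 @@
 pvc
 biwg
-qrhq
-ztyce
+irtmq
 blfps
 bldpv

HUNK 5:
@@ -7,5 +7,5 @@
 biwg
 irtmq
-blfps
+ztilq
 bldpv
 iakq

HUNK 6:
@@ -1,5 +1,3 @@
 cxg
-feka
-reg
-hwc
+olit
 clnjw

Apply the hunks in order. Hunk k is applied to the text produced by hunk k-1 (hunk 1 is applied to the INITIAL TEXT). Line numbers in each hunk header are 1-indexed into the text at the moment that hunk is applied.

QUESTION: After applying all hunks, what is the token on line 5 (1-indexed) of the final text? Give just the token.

Answer: biwg

Derivation:
Hunk 1: at line 5 remove [itcyb] add [pvc,biwg,qrhq] -> 15 lines: cxg feka reg hwc clnjw pvc biwg qrhq ztyce yqbfz iakq grthx gtx zxi xqsm
Hunk 2: at line 9 remove [yqbfz] add [blfps,bldpv] -> 16 lines: cxg feka reg hwc clnjw pvc biwg qrhq ztyce blfps bldpv iakq grthx gtx zxi xqsm
Hunk 3: at line 12 remove [gtx] add [atn] -> 16 lines: cxg feka reg hwc clnjw pvc biwg qrhq ztyce blfps bldpv iakq grthx atn zxi xqsm
Hunk 4: at line 6 remove [qrhq,ztyce] add [irtmq] -> 15 lines: cxg feka reg hwc clnjw pvc biwg irtmq blfps bldpv iakq grthx atn zxi xqsm
Hunk 5: at line 7 remove [blfps] add [ztilq] -> 15 lines: cxg feka reg hwc clnjw pvc biwg irtmq ztilq bldpv iakq grthx atn zxi xqsm
Hunk 6: at line 1 remove [feka,reg,hwc] add [olit] -> 13 lines: cxg olit clnjw pvc biwg irtmq ztilq bldpv iakq grthx atn zxi xqsm
Final line 5: biwg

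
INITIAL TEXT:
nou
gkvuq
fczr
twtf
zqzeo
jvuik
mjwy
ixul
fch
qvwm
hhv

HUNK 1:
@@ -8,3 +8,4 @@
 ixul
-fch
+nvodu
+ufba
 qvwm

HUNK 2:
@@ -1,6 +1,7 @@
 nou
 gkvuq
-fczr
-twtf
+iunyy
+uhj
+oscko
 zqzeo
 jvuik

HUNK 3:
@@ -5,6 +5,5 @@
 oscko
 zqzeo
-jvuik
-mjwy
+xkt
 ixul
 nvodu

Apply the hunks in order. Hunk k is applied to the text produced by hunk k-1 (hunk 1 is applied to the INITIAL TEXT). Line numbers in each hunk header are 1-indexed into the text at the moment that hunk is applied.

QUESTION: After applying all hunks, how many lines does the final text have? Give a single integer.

Hunk 1: at line 8 remove [fch] add [nvodu,ufba] -> 12 lines: nou gkvuq fczr twtf zqzeo jvuik mjwy ixul nvodu ufba qvwm hhv
Hunk 2: at line 1 remove [fczr,twtf] add [iunyy,uhj,oscko] -> 13 lines: nou gkvuq iunyy uhj oscko zqzeo jvuik mjwy ixul nvodu ufba qvwm hhv
Hunk 3: at line 5 remove [jvuik,mjwy] add [xkt] -> 12 lines: nou gkvuq iunyy uhj oscko zqzeo xkt ixul nvodu ufba qvwm hhv
Final line count: 12

Answer: 12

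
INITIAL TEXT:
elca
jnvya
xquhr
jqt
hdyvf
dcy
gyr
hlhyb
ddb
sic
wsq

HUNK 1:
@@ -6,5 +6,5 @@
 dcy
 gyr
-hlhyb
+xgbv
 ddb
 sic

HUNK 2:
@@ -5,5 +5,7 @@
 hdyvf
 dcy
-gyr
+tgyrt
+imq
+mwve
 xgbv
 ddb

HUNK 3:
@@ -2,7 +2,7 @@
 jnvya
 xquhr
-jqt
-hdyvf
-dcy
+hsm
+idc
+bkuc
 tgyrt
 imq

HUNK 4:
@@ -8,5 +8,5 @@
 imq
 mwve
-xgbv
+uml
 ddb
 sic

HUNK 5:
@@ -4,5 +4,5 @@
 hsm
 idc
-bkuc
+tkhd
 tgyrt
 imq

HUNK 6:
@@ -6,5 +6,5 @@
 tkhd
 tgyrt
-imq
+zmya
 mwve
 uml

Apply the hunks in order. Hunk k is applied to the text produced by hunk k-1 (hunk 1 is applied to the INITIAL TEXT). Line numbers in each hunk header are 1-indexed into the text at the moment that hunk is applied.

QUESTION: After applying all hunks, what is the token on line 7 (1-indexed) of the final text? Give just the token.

Hunk 1: at line 6 remove [hlhyb] add [xgbv] -> 11 lines: elca jnvya xquhr jqt hdyvf dcy gyr xgbv ddb sic wsq
Hunk 2: at line 5 remove [gyr] add [tgyrt,imq,mwve] -> 13 lines: elca jnvya xquhr jqt hdyvf dcy tgyrt imq mwve xgbv ddb sic wsq
Hunk 3: at line 2 remove [jqt,hdyvf,dcy] add [hsm,idc,bkuc] -> 13 lines: elca jnvya xquhr hsm idc bkuc tgyrt imq mwve xgbv ddb sic wsq
Hunk 4: at line 8 remove [xgbv] add [uml] -> 13 lines: elca jnvya xquhr hsm idc bkuc tgyrt imq mwve uml ddb sic wsq
Hunk 5: at line 4 remove [bkuc] add [tkhd] -> 13 lines: elca jnvya xquhr hsm idc tkhd tgyrt imq mwve uml ddb sic wsq
Hunk 6: at line 6 remove [imq] add [zmya] -> 13 lines: elca jnvya xquhr hsm idc tkhd tgyrt zmya mwve uml ddb sic wsq
Final line 7: tgyrt

Answer: tgyrt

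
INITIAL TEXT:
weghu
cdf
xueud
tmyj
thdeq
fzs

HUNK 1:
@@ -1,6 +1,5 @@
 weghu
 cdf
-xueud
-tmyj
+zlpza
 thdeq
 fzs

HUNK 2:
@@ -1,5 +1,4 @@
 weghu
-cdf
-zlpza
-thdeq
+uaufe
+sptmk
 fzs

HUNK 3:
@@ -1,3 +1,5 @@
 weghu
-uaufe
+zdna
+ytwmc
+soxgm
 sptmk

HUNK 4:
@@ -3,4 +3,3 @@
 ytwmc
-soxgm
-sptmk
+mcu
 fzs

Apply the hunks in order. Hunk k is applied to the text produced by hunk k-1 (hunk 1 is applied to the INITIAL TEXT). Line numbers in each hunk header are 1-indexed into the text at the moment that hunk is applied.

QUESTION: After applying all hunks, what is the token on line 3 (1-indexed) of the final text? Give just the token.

Answer: ytwmc

Derivation:
Hunk 1: at line 1 remove [xueud,tmyj] add [zlpza] -> 5 lines: weghu cdf zlpza thdeq fzs
Hunk 2: at line 1 remove [cdf,zlpza,thdeq] add [uaufe,sptmk] -> 4 lines: weghu uaufe sptmk fzs
Hunk 3: at line 1 remove [uaufe] add [zdna,ytwmc,soxgm] -> 6 lines: weghu zdna ytwmc soxgm sptmk fzs
Hunk 4: at line 3 remove [soxgm,sptmk] add [mcu] -> 5 lines: weghu zdna ytwmc mcu fzs
Final line 3: ytwmc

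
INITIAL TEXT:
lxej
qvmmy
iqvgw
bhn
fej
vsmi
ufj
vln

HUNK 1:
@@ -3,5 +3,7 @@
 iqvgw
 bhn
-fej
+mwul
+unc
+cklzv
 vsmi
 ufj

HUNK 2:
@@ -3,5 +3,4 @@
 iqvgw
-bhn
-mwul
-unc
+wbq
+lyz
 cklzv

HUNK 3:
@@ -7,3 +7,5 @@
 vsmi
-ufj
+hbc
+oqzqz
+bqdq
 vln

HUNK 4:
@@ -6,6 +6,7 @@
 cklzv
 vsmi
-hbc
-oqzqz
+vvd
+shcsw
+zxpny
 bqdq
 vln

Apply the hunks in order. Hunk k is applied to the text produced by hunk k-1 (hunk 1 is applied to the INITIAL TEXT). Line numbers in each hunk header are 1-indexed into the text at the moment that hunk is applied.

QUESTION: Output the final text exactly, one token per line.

Hunk 1: at line 3 remove [fej] add [mwul,unc,cklzv] -> 10 lines: lxej qvmmy iqvgw bhn mwul unc cklzv vsmi ufj vln
Hunk 2: at line 3 remove [bhn,mwul,unc] add [wbq,lyz] -> 9 lines: lxej qvmmy iqvgw wbq lyz cklzv vsmi ufj vln
Hunk 3: at line 7 remove [ufj] add [hbc,oqzqz,bqdq] -> 11 lines: lxej qvmmy iqvgw wbq lyz cklzv vsmi hbc oqzqz bqdq vln
Hunk 4: at line 6 remove [hbc,oqzqz] add [vvd,shcsw,zxpny] -> 12 lines: lxej qvmmy iqvgw wbq lyz cklzv vsmi vvd shcsw zxpny bqdq vln

Answer: lxej
qvmmy
iqvgw
wbq
lyz
cklzv
vsmi
vvd
shcsw
zxpny
bqdq
vln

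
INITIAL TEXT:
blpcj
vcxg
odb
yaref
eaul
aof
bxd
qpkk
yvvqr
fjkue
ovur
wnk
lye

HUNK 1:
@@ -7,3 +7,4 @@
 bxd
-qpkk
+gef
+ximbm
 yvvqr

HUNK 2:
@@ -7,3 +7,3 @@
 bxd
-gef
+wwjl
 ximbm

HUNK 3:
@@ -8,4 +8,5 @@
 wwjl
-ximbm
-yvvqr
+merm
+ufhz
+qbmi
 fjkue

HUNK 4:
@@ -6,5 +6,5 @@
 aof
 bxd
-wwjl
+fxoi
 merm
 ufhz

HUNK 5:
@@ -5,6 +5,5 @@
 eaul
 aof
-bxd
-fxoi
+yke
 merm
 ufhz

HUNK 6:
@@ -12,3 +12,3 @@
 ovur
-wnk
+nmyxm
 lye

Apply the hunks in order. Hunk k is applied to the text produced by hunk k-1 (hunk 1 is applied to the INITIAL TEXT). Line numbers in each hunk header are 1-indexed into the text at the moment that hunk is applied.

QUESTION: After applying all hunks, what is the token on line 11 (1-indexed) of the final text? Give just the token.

Hunk 1: at line 7 remove [qpkk] add [gef,ximbm] -> 14 lines: blpcj vcxg odb yaref eaul aof bxd gef ximbm yvvqr fjkue ovur wnk lye
Hunk 2: at line 7 remove [gef] add [wwjl] -> 14 lines: blpcj vcxg odb yaref eaul aof bxd wwjl ximbm yvvqr fjkue ovur wnk lye
Hunk 3: at line 8 remove [ximbm,yvvqr] add [merm,ufhz,qbmi] -> 15 lines: blpcj vcxg odb yaref eaul aof bxd wwjl merm ufhz qbmi fjkue ovur wnk lye
Hunk 4: at line 6 remove [wwjl] add [fxoi] -> 15 lines: blpcj vcxg odb yaref eaul aof bxd fxoi merm ufhz qbmi fjkue ovur wnk lye
Hunk 5: at line 5 remove [bxd,fxoi] add [yke] -> 14 lines: blpcj vcxg odb yaref eaul aof yke merm ufhz qbmi fjkue ovur wnk lye
Hunk 6: at line 12 remove [wnk] add [nmyxm] -> 14 lines: blpcj vcxg odb yaref eaul aof yke merm ufhz qbmi fjkue ovur nmyxm lye
Final line 11: fjkue

Answer: fjkue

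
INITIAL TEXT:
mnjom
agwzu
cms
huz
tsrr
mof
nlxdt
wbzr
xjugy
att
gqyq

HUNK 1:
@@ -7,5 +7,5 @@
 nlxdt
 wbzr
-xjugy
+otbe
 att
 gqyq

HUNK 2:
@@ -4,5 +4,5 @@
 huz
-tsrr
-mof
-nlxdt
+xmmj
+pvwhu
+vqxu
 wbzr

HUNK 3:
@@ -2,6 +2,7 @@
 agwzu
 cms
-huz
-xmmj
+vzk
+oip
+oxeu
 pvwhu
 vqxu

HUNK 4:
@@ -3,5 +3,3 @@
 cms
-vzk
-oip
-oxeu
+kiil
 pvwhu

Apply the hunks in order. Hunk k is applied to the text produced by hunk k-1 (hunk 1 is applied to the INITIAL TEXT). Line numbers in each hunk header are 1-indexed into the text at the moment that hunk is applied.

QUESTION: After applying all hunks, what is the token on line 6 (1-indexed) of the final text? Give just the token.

Answer: vqxu

Derivation:
Hunk 1: at line 7 remove [xjugy] add [otbe] -> 11 lines: mnjom agwzu cms huz tsrr mof nlxdt wbzr otbe att gqyq
Hunk 2: at line 4 remove [tsrr,mof,nlxdt] add [xmmj,pvwhu,vqxu] -> 11 lines: mnjom agwzu cms huz xmmj pvwhu vqxu wbzr otbe att gqyq
Hunk 3: at line 2 remove [huz,xmmj] add [vzk,oip,oxeu] -> 12 lines: mnjom agwzu cms vzk oip oxeu pvwhu vqxu wbzr otbe att gqyq
Hunk 4: at line 3 remove [vzk,oip,oxeu] add [kiil] -> 10 lines: mnjom agwzu cms kiil pvwhu vqxu wbzr otbe att gqyq
Final line 6: vqxu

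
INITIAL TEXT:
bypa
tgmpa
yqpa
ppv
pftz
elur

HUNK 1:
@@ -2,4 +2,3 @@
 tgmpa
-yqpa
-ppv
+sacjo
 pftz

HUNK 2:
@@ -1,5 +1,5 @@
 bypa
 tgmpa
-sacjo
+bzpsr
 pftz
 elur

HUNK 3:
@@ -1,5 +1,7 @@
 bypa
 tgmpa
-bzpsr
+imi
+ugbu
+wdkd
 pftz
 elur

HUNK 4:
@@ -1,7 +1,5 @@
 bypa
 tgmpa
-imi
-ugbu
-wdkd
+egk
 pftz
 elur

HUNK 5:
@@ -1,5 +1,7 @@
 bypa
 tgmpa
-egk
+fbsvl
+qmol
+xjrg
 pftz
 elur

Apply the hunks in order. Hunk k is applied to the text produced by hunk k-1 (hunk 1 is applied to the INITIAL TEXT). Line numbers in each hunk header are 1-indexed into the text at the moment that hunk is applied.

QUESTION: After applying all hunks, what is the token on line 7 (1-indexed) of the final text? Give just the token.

Hunk 1: at line 2 remove [yqpa,ppv] add [sacjo] -> 5 lines: bypa tgmpa sacjo pftz elur
Hunk 2: at line 1 remove [sacjo] add [bzpsr] -> 5 lines: bypa tgmpa bzpsr pftz elur
Hunk 3: at line 1 remove [bzpsr] add [imi,ugbu,wdkd] -> 7 lines: bypa tgmpa imi ugbu wdkd pftz elur
Hunk 4: at line 1 remove [imi,ugbu,wdkd] add [egk] -> 5 lines: bypa tgmpa egk pftz elur
Hunk 5: at line 1 remove [egk] add [fbsvl,qmol,xjrg] -> 7 lines: bypa tgmpa fbsvl qmol xjrg pftz elur
Final line 7: elur

Answer: elur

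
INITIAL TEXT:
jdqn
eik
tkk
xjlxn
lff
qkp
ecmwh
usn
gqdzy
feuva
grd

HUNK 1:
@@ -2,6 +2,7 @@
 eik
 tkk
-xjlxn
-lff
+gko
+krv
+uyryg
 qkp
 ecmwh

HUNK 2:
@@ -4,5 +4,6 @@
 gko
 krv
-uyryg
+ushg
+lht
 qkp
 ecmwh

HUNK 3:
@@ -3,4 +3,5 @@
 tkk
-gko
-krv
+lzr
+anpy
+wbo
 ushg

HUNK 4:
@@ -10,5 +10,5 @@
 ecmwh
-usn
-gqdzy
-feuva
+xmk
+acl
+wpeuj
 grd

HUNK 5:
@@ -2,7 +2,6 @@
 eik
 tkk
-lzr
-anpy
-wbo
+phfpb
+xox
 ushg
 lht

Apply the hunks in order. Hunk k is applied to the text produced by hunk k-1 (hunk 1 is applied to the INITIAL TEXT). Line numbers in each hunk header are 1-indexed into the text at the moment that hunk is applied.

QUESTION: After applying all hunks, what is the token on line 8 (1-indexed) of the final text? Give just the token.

Answer: qkp

Derivation:
Hunk 1: at line 2 remove [xjlxn,lff] add [gko,krv,uyryg] -> 12 lines: jdqn eik tkk gko krv uyryg qkp ecmwh usn gqdzy feuva grd
Hunk 2: at line 4 remove [uyryg] add [ushg,lht] -> 13 lines: jdqn eik tkk gko krv ushg lht qkp ecmwh usn gqdzy feuva grd
Hunk 3: at line 3 remove [gko,krv] add [lzr,anpy,wbo] -> 14 lines: jdqn eik tkk lzr anpy wbo ushg lht qkp ecmwh usn gqdzy feuva grd
Hunk 4: at line 10 remove [usn,gqdzy,feuva] add [xmk,acl,wpeuj] -> 14 lines: jdqn eik tkk lzr anpy wbo ushg lht qkp ecmwh xmk acl wpeuj grd
Hunk 5: at line 2 remove [lzr,anpy,wbo] add [phfpb,xox] -> 13 lines: jdqn eik tkk phfpb xox ushg lht qkp ecmwh xmk acl wpeuj grd
Final line 8: qkp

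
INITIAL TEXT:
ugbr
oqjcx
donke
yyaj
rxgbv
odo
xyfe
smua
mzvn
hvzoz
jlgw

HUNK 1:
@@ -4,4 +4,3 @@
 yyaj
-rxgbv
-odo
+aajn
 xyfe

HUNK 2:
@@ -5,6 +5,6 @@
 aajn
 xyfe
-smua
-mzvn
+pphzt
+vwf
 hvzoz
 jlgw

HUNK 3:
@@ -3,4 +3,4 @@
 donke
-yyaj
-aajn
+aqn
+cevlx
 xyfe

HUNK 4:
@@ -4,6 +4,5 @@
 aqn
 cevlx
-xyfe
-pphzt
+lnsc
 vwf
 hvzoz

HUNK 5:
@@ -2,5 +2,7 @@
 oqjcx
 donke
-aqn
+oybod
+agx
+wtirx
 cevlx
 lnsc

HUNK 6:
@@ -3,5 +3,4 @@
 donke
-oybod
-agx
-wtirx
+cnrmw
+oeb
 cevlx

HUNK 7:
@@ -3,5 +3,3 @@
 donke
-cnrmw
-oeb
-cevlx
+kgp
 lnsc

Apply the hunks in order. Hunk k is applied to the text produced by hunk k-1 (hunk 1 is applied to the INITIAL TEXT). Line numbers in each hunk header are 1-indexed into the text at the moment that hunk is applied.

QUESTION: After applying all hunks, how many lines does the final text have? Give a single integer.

Answer: 8

Derivation:
Hunk 1: at line 4 remove [rxgbv,odo] add [aajn] -> 10 lines: ugbr oqjcx donke yyaj aajn xyfe smua mzvn hvzoz jlgw
Hunk 2: at line 5 remove [smua,mzvn] add [pphzt,vwf] -> 10 lines: ugbr oqjcx donke yyaj aajn xyfe pphzt vwf hvzoz jlgw
Hunk 3: at line 3 remove [yyaj,aajn] add [aqn,cevlx] -> 10 lines: ugbr oqjcx donke aqn cevlx xyfe pphzt vwf hvzoz jlgw
Hunk 4: at line 4 remove [xyfe,pphzt] add [lnsc] -> 9 lines: ugbr oqjcx donke aqn cevlx lnsc vwf hvzoz jlgw
Hunk 5: at line 2 remove [aqn] add [oybod,agx,wtirx] -> 11 lines: ugbr oqjcx donke oybod agx wtirx cevlx lnsc vwf hvzoz jlgw
Hunk 6: at line 3 remove [oybod,agx,wtirx] add [cnrmw,oeb] -> 10 lines: ugbr oqjcx donke cnrmw oeb cevlx lnsc vwf hvzoz jlgw
Hunk 7: at line 3 remove [cnrmw,oeb,cevlx] add [kgp] -> 8 lines: ugbr oqjcx donke kgp lnsc vwf hvzoz jlgw
Final line count: 8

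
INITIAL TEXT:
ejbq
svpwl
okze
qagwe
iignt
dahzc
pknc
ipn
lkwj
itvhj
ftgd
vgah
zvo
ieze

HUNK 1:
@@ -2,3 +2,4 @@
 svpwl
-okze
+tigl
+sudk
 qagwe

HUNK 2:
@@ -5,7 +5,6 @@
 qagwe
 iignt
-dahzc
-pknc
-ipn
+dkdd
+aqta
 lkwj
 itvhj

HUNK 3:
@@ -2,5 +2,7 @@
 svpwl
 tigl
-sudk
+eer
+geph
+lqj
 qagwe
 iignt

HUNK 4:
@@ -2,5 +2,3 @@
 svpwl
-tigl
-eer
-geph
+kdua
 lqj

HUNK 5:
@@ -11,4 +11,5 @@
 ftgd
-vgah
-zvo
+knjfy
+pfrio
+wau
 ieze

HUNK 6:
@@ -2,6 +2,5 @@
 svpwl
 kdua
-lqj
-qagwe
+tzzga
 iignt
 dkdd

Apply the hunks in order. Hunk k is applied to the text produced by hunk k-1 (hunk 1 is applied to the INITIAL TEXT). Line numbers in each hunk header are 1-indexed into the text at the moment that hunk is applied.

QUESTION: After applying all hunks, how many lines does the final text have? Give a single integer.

Answer: 14

Derivation:
Hunk 1: at line 2 remove [okze] add [tigl,sudk] -> 15 lines: ejbq svpwl tigl sudk qagwe iignt dahzc pknc ipn lkwj itvhj ftgd vgah zvo ieze
Hunk 2: at line 5 remove [dahzc,pknc,ipn] add [dkdd,aqta] -> 14 lines: ejbq svpwl tigl sudk qagwe iignt dkdd aqta lkwj itvhj ftgd vgah zvo ieze
Hunk 3: at line 2 remove [sudk] add [eer,geph,lqj] -> 16 lines: ejbq svpwl tigl eer geph lqj qagwe iignt dkdd aqta lkwj itvhj ftgd vgah zvo ieze
Hunk 4: at line 2 remove [tigl,eer,geph] add [kdua] -> 14 lines: ejbq svpwl kdua lqj qagwe iignt dkdd aqta lkwj itvhj ftgd vgah zvo ieze
Hunk 5: at line 11 remove [vgah,zvo] add [knjfy,pfrio,wau] -> 15 lines: ejbq svpwl kdua lqj qagwe iignt dkdd aqta lkwj itvhj ftgd knjfy pfrio wau ieze
Hunk 6: at line 2 remove [lqj,qagwe] add [tzzga] -> 14 lines: ejbq svpwl kdua tzzga iignt dkdd aqta lkwj itvhj ftgd knjfy pfrio wau ieze
Final line count: 14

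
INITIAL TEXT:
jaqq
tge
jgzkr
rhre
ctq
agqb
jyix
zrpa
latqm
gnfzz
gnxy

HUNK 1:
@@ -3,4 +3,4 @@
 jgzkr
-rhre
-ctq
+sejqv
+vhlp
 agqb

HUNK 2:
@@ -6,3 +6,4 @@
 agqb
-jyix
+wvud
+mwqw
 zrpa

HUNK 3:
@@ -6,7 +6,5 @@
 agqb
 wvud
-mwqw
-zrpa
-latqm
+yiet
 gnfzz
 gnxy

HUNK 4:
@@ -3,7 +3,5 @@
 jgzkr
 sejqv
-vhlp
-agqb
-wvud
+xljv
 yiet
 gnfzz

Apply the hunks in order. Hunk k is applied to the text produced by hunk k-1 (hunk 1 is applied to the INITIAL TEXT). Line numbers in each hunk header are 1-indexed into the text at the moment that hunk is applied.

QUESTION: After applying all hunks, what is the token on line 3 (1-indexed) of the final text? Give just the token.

Hunk 1: at line 3 remove [rhre,ctq] add [sejqv,vhlp] -> 11 lines: jaqq tge jgzkr sejqv vhlp agqb jyix zrpa latqm gnfzz gnxy
Hunk 2: at line 6 remove [jyix] add [wvud,mwqw] -> 12 lines: jaqq tge jgzkr sejqv vhlp agqb wvud mwqw zrpa latqm gnfzz gnxy
Hunk 3: at line 6 remove [mwqw,zrpa,latqm] add [yiet] -> 10 lines: jaqq tge jgzkr sejqv vhlp agqb wvud yiet gnfzz gnxy
Hunk 4: at line 3 remove [vhlp,agqb,wvud] add [xljv] -> 8 lines: jaqq tge jgzkr sejqv xljv yiet gnfzz gnxy
Final line 3: jgzkr

Answer: jgzkr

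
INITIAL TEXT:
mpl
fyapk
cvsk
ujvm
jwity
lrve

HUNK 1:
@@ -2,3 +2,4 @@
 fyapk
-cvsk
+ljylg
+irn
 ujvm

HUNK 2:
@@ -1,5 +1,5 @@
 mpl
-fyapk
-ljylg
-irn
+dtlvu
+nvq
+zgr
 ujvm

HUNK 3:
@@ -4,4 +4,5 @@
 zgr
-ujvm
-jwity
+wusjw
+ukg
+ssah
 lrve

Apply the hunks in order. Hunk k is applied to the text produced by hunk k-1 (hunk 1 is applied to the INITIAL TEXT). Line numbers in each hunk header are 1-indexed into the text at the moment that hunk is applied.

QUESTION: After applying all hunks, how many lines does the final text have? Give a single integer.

Hunk 1: at line 2 remove [cvsk] add [ljylg,irn] -> 7 lines: mpl fyapk ljylg irn ujvm jwity lrve
Hunk 2: at line 1 remove [fyapk,ljylg,irn] add [dtlvu,nvq,zgr] -> 7 lines: mpl dtlvu nvq zgr ujvm jwity lrve
Hunk 3: at line 4 remove [ujvm,jwity] add [wusjw,ukg,ssah] -> 8 lines: mpl dtlvu nvq zgr wusjw ukg ssah lrve
Final line count: 8

Answer: 8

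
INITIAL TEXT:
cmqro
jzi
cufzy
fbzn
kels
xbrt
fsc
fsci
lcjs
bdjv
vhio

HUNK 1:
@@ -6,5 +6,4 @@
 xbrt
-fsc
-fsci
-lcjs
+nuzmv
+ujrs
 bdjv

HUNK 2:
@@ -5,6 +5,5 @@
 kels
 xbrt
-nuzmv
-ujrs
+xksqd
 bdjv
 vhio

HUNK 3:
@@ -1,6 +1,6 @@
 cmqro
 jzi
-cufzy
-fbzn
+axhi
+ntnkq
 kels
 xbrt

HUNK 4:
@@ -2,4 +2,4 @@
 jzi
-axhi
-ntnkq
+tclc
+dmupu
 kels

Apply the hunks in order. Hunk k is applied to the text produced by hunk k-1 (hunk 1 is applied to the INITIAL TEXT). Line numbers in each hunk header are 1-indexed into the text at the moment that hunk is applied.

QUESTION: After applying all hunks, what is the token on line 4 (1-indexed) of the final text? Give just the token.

Answer: dmupu

Derivation:
Hunk 1: at line 6 remove [fsc,fsci,lcjs] add [nuzmv,ujrs] -> 10 lines: cmqro jzi cufzy fbzn kels xbrt nuzmv ujrs bdjv vhio
Hunk 2: at line 5 remove [nuzmv,ujrs] add [xksqd] -> 9 lines: cmqro jzi cufzy fbzn kels xbrt xksqd bdjv vhio
Hunk 3: at line 1 remove [cufzy,fbzn] add [axhi,ntnkq] -> 9 lines: cmqro jzi axhi ntnkq kels xbrt xksqd bdjv vhio
Hunk 4: at line 2 remove [axhi,ntnkq] add [tclc,dmupu] -> 9 lines: cmqro jzi tclc dmupu kels xbrt xksqd bdjv vhio
Final line 4: dmupu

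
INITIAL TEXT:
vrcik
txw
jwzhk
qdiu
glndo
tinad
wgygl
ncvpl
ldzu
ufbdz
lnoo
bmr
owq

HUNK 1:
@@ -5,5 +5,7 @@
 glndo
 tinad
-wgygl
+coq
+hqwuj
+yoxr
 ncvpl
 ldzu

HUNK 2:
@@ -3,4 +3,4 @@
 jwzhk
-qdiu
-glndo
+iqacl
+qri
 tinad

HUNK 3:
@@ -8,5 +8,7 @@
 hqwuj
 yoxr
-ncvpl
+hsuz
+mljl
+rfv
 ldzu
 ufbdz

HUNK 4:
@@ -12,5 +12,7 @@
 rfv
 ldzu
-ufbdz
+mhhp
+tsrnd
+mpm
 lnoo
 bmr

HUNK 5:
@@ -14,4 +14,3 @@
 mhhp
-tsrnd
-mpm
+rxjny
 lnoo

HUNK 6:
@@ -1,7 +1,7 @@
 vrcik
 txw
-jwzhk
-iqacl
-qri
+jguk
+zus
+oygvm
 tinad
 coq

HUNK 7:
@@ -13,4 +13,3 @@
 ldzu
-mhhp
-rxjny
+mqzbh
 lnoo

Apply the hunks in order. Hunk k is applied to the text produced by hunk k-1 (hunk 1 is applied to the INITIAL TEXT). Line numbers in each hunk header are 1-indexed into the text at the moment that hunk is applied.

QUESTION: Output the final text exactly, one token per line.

Answer: vrcik
txw
jguk
zus
oygvm
tinad
coq
hqwuj
yoxr
hsuz
mljl
rfv
ldzu
mqzbh
lnoo
bmr
owq

Derivation:
Hunk 1: at line 5 remove [wgygl] add [coq,hqwuj,yoxr] -> 15 lines: vrcik txw jwzhk qdiu glndo tinad coq hqwuj yoxr ncvpl ldzu ufbdz lnoo bmr owq
Hunk 2: at line 3 remove [qdiu,glndo] add [iqacl,qri] -> 15 lines: vrcik txw jwzhk iqacl qri tinad coq hqwuj yoxr ncvpl ldzu ufbdz lnoo bmr owq
Hunk 3: at line 8 remove [ncvpl] add [hsuz,mljl,rfv] -> 17 lines: vrcik txw jwzhk iqacl qri tinad coq hqwuj yoxr hsuz mljl rfv ldzu ufbdz lnoo bmr owq
Hunk 4: at line 12 remove [ufbdz] add [mhhp,tsrnd,mpm] -> 19 lines: vrcik txw jwzhk iqacl qri tinad coq hqwuj yoxr hsuz mljl rfv ldzu mhhp tsrnd mpm lnoo bmr owq
Hunk 5: at line 14 remove [tsrnd,mpm] add [rxjny] -> 18 lines: vrcik txw jwzhk iqacl qri tinad coq hqwuj yoxr hsuz mljl rfv ldzu mhhp rxjny lnoo bmr owq
Hunk 6: at line 1 remove [jwzhk,iqacl,qri] add [jguk,zus,oygvm] -> 18 lines: vrcik txw jguk zus oygvm tinad coq hqwuj yoxr hsuz mljl rfv ldzu mhhp rxjny lnoo bmr owq
Hunk 7: at line 13 remove [mhhp,rxjny] add [mqzbh] -> 17 lines: vrcik txw jguk zus oygvm tinad coq hqwuj yoxr hsuz mljl rfv ldzu mqzbh lnoo bmr owq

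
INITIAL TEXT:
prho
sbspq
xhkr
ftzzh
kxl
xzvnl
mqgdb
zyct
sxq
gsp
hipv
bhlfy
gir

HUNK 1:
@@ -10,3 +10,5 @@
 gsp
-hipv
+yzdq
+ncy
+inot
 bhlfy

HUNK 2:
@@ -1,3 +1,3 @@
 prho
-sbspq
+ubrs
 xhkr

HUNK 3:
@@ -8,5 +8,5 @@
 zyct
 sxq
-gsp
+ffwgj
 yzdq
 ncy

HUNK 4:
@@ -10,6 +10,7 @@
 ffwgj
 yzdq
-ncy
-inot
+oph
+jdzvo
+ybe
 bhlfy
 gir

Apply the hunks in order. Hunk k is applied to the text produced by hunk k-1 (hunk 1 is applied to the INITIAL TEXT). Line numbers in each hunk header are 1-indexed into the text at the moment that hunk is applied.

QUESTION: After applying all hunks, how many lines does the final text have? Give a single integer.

Hunk 1: at line 10 remove [hipv] add [yzdq,ncy,inot] -> 15 lines: prho sbspq xhkr ftzzh kxl xzvnl mqgdb zyct sxq gsp yzdq ncy inot bhlfy gir
Hunk 2: at line 1 remove [sbspq] add [ubrs] -> 15 lines: prho ubrs xhkr ftzzh kxl xzvnl mqgdb zyct sxq gsp yzdq ncy inot bhlfy gir
Hunk 3: at line 8 remove [gsp] add [ffwgj] -> 15 lines: prho ubrs xhkr ftzzh kxl xzvnl mqgdb zyct sxq ffwgj yzdq ncy inot bhlfy gir
Hunk 4: at line 10 remove [ncy,inot] add [oph,jdzvo,ybe] -> 16 lines: prho ubrs xhkr ftzzh kxl xzvnl mqgdb zyct sxq ffwgj yzdq oph jdzvo ybe bhlfy gir
Final line count: 16

Answer: 16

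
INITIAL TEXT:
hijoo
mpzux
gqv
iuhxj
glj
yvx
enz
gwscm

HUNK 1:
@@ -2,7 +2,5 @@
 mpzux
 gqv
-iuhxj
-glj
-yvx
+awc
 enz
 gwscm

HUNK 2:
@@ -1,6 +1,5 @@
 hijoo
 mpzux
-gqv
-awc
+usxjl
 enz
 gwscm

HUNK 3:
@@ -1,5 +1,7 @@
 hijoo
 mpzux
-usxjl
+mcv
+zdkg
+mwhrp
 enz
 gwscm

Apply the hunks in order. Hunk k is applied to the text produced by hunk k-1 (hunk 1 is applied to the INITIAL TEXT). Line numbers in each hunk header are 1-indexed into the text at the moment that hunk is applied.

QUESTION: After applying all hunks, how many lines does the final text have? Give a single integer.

Answer: 7

Derivation:
Hunk 1: at line 2 remove [iuhxj,glj,yvx] add [awc] -> 6 lines: hijoo mpzux gqv awc enz gwscm
Hunk 2: at line 1 remove [gqv,awc] add [usxjl] -> 5 lines: hijoo mpzux usxjl enz gwscm
Hunk 3: at line 1 remove [usxjl] add [mcv,zdkg,mwhrp] -> 7 lines: hijoo mpzux mcv zdkg mwhrp enz gwscm
Final line count: 7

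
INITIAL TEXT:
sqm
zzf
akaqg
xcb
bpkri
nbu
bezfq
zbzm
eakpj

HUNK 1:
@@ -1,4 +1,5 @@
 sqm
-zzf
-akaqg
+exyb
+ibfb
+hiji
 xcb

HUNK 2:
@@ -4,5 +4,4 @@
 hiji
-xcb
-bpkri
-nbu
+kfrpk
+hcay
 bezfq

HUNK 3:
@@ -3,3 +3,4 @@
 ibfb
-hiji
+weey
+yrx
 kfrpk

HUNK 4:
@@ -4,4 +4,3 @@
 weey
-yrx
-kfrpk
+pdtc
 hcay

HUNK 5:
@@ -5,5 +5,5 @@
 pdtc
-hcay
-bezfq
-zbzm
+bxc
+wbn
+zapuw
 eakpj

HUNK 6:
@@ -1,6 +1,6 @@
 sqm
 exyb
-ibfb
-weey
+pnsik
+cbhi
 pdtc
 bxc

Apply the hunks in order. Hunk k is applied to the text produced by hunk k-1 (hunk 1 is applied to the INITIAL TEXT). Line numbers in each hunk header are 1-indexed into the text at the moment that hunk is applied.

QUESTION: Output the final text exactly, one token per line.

Answer: sqm
exyb
pnsik
cbhi
pdtc
bxc
wbn
zapuw
eakpj

Derivation:
Hunk 1: at line 1 remove [zzf,akaqg] add [exyb,ibfb,hiji] -> 10 lines: sqm exyb ibfb hiji xcb bpkri nbu bezfq zbzm eakpj
Hunk 2: at line 4 remove [xcb,bpkri,nbu] add [kfrpk,hcay] -> 9 lines: sqm exyb ibfb hiji kfrpk hcay bezfq zbzm eakpj
Hunk 3: at line 3 remove [hiji] add [weey,yrx] -> 10 lines: sqm exyb ibfb weey yrx kfrpk hcay bezfq zbzm eakpj
Hunk 4: at line 4 remove [yrx,kfrpk] add [pdtc] -> 9 lines: sqm exyb ibfb weey pdtc hcay bezfq zbzm eakpj
Hunk 5: at line 5 remove [hcay,bezfq,zbzm] add [bxc,wbn,zapuw] -> 9 lines: sqm exyb ibfb weey pdtc bxc wbn zapuw eakpj
Hunk 6: at line 1 remove [ibfb,weey] add [pnsik,cbhi] -> 9 lines: sqm exyb pnsik cbhi pdtc bxc wbn zapuw eakpj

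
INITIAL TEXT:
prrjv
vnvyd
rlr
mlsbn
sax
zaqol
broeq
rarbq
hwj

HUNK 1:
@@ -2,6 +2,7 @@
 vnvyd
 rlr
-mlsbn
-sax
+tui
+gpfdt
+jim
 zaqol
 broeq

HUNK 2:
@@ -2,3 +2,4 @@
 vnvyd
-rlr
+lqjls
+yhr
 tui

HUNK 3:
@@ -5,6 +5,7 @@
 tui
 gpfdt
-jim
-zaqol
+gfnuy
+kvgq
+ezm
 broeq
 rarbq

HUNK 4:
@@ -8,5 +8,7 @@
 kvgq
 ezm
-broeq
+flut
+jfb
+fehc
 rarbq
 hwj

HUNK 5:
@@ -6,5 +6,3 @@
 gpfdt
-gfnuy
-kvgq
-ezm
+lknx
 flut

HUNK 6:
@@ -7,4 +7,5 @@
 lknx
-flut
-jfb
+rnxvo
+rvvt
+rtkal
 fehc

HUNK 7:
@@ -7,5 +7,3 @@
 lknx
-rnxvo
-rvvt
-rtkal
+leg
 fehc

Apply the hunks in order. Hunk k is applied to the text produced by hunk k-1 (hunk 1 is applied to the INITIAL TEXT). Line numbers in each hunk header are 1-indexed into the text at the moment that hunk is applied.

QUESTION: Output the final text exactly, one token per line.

Answer: prrjv
vnvyd
lqjls
yhr
tui
gpfdt
lknx
leg
fehc
rarbq
hwj

Derivation:
Hunk 1: at line 2 remove [mlsbn,sax] add [tui,gpfdt,jim] -> 10 lines: prrjv vnvyd rlr tui gpfdt jim zaqol broeq rarbq hwj
Hunk 2: at line 2 remove [rlr] add [lqjls,yhr] -> 11 lines: prrjv vnvyd lqjls yhr tui gpfdt jim zaqol broeq rarbq hwj
Hunk 3: at line 5 remove [jim,zaqol] add [gfnuy,kvgq,ezm] -> 12 lines: prrjv vnvyd lqjls yhr tui gpfdt gfnuy kvgq ezm broeq rarbq hwj
Hunk 4: at line 8 remove [broeq] add [flut,jfb,fehc] -> 14 lines: prrjv vnvyd lqjls yhr tui gpfdt gfnuy kvgq ezm flut jfb fehc rarbq hwj
Hunk 5: at line 6 remove [gfnuy,kvgq,ezm] add [lknx] -> 12 lines: prrjv vnvyd lqjls yhr tui gpfdt lknx flut jfb fehc rarbq hwj
Hunk 6: at line 7 remove [flut,jfb] add [rnxvo,rvvt,rtkal] -> 13 lines: prrjv vnvyd lqjls yhr tui gpfdt lknx rnxvo rvvt rtkal fehc rarbq hwj
Hunk 7: at line 7 remove [rnxvo,rvvt,rtkal] add [leg] -> 11 lines: prrjv vnvyd lqjls yhr tui gpfdt lknx leg fehc rarbq hwj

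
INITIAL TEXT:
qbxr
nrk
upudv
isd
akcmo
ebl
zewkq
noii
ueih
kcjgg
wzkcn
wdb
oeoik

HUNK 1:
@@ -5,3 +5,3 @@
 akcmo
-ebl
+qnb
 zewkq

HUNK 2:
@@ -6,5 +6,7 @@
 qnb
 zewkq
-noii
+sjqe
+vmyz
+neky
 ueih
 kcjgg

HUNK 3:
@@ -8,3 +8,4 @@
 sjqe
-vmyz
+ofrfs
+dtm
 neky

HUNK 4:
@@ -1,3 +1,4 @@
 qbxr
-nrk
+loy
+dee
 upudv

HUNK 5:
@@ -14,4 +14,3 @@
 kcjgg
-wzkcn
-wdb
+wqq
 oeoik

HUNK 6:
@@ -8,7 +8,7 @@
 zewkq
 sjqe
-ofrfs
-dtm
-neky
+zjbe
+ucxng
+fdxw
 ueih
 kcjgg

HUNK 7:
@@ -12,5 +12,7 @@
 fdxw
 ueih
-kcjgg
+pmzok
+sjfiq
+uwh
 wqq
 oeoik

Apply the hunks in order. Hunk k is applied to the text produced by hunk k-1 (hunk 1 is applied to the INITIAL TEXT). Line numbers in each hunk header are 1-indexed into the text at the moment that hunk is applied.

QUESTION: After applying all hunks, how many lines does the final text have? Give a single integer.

Answer: 18

Derivation:
Hunk 1: at line 5 remove [ebl] add [qnb] -> 13 lines: qbxr nrk upudv isd akcmo qnb zewkq noii ueih kcjgg wzkcn wdb oeoik
Hunk 2: at line 6 remove [noii] add [sjqe,vmyz,neky] -> 15 lines: qbxr nrk upudv isd akcmo qnb zewkq sjqe vmyz neky ueih kcjgg wzkcn wdb oeoik
Hunk 3: at line 8 remove [vmyz] add [ofrfs,dtm] -> 16 lines: qbxr nrk upudv isd akcmo qnb zewkq sjqe ofrfs dtm neky ueih kcjgg wzkcn wdb oeoik
Hunk 4: at line 1 remove [nrk] add [loy,dee] -> 17 lines: qbxr loy dee upudv isd akcmo qnb zewkq sjqe ofrfs dtm neky ueih kcjgg wzkcn wdb oeoik
Hunk 5: at line 14 remove [wzkcn,wdb] add [wqq] -> 16 lines: qbxr loy dee upudv isd akcmo qnb zewkq sjqe ofrfs dtm neky ueih kcjgg wqq oeoik
Hunk 6: at line 8 remove [ofrfs,dtm,neky] add [zjbe,ucxng,fdxw] -> 16 lines: qbxr loy dee upudv isd akcmo qnb zewkq sjqe zjbe ucxng fdxw ueih kcjgg wqq oeoik
Hunk 7: at line 12 remove [kcjgg] add [pmzok,sjfiq,uwh] -> 18 lines: qbxr loy dee upudv isd akcmo qnb zewkq sjqe zjbe ucxng fdxw ueih pmzok sjfiq uwh wqq oeoik
Final line count: 18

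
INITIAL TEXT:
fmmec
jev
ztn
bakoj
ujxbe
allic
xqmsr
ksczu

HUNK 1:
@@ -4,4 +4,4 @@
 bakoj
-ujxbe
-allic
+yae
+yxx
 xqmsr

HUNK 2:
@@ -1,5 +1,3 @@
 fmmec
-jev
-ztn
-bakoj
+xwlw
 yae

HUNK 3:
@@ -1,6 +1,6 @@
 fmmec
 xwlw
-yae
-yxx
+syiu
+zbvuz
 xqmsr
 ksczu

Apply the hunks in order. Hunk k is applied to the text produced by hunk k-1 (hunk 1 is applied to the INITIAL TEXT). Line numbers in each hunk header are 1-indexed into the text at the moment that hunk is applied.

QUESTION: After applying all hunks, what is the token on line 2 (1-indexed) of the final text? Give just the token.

Answer: xwlw

Derivation:
Hunk 1: at line 4 remove [ujxbe,allic] add [yae,yxx] -> 8 lines: fmmec jev ztn bakoj yae yxx xqmsr ksczu
Hunk 2: at line 1 remove [jev,ztn,bakoj] add [xwlw] -> 6 lines: fmmec xwlw yae yxx xqmsr ksczu
Hunk 3: at line 1 remove [yae,yxx] add [syiu,zbvuz] -> 6 lines: fmmec xwlw syiu zbvuz xqmsr ksczu
Final line 2: xwlw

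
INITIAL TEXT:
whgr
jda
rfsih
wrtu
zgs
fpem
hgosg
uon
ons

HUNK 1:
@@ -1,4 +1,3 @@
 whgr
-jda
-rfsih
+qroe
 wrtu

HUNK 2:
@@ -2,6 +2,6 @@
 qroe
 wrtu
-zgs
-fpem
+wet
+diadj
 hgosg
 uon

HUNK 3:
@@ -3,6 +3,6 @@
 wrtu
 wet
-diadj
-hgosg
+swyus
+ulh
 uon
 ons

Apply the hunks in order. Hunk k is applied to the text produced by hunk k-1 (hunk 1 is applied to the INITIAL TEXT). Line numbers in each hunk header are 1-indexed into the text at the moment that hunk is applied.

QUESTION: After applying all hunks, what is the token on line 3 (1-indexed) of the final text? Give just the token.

Hunk 1: at line 1 remove [jda,rfsih] add [qroe] -> 8 lines: whgr qroe wrtu zgs fpem hgosg uon ons
Hunk 2: at line 2 remove [zgs,fpem] add [wet,diadj] -> 8 lines: whgr qroe wrtu wet diadj hgosg uon ons
Hunk 3: at line 3 remove [diadj,hgosg] add [swyus,ulh] -> 8 lines: whgr qroe wrtu wet swyus ulh uon ons
Final line 3: wrtu

Answer: wrtu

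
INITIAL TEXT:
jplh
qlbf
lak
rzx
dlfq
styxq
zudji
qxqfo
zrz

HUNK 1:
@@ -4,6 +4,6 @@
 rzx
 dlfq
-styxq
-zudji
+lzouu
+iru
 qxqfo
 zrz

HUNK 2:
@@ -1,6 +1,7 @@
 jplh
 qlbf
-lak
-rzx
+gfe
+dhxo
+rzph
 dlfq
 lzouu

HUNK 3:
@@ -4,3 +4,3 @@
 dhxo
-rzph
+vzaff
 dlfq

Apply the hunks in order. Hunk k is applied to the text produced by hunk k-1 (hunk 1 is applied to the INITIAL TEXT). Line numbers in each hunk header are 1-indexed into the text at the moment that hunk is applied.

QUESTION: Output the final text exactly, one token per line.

Answer: jplh
qlbf
gfe
dhxo
vzaff
dlfq
lzouu
iru
qxqfo
zrz

Derivation:
Hunk 1: at line 4 remove [styxq,zudji] add [lzouu,iru] -> 9 lines: jplh qlbf lak rzx dlfq lzouu iru qxqfo zrz
Hunk 2: at line 1 remove [lak,rzx] add [gfe,dhxo,rzph] -> 10 lines: jplh qlbf gfe dhxo rzph dlfq lzouu iru qxqfo zrz
Hunk 3: at line 4 remove [rzph] add [vzaff] -> 10 lines: jplh qlbf gfe dhxo vzaff dlfq lzouu iru qxqfo zrz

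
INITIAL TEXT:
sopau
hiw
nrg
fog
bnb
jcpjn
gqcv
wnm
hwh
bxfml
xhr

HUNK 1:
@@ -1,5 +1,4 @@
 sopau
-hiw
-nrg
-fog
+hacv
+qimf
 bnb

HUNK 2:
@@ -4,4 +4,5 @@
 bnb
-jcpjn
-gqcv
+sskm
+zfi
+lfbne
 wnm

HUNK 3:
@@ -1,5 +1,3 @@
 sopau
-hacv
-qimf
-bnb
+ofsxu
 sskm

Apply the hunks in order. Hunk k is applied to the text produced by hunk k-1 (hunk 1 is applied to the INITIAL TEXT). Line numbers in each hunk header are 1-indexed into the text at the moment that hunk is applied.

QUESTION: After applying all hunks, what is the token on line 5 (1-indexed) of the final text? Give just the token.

Answer: lfbne

Derivation:
Hunk 1: at line 1 remove [hiw,nrg,fog] add [hacv,qimf] -> 10 lines: sopau hacv qimf bnb jcpjn gqcv wnm hwh bxfml xhr
Hunk 2: at line 4 remove [jcpjn,gqcv] add [sskm,zfi,lfbne] -> 11 lines: sopau hacv qimf bnb sskm zfi lfbne wnm hwh bxfml xhr
Hunk 3: at line 1 remove [hacv,qimf,bnb] add [ofsxu] -> 9 lines: sopau ofsxu sskm zfi lfbne wnm hwh bxfml xhr
Final line 5: lfbne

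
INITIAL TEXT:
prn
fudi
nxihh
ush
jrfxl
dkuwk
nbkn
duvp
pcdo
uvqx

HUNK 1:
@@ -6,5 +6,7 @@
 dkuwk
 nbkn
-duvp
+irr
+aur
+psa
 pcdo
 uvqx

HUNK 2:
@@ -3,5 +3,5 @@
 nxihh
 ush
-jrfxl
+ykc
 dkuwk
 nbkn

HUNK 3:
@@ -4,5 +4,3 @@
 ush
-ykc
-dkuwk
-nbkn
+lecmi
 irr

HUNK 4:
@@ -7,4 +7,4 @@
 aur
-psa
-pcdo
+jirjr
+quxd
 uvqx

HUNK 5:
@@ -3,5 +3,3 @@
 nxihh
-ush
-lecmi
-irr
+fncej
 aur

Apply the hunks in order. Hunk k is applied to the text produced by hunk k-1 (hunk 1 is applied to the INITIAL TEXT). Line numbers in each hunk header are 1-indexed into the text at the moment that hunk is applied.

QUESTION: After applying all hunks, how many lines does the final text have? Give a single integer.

Answer: 8

Derivation:
Hunk 1: at line 6 remove [duvp] add [irr,aur,psa] -> 12 lines: prn fudi nxihh ush jrfxl dkuwk nbkn irr aur psa pcdo uvqx
Hunk 2: at line 3 remove [jrfxl] add [ykc] -> 12 lines: prn fudi nxihh ush ykc dkuwk nbkn irr aur psa pcdo uvqx
Hunk 3: at line 4 remove [ykc,dkuwk,nbkn] add [lecmi] -> 10 lines: prn fudi nxihh ush lecmi irr aur psa pcdo uvqx
Hunk 4: at line 7 remove [psa,pcdo] add [jirjr,quxd] -> 10 lines: prn fudi nxihh ush lecmi irr aur jirjr quxd uvqx
Hunk 5: at line 3 remove [ush,lecmi,irr] add [fncej] -> 8 lines: prn fudi nxihh fncej aur jirjr quxd uvqx
Final line count: 8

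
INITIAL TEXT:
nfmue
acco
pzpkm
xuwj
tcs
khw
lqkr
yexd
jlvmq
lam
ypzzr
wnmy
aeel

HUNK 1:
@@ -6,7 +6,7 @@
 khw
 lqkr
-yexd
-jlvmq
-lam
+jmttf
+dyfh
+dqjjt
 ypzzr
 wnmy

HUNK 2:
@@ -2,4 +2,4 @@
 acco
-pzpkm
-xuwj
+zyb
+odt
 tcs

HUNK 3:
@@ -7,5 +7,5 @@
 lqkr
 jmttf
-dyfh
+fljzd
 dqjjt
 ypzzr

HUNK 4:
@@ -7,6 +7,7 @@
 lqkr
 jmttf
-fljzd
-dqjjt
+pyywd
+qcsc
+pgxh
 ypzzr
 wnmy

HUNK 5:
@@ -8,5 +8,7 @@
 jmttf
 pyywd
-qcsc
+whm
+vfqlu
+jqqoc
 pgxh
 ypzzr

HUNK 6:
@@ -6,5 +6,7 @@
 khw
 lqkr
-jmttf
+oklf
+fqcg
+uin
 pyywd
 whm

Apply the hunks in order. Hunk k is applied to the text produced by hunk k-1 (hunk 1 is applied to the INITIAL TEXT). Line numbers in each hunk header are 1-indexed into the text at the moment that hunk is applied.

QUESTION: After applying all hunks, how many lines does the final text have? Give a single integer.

Answer: 18

Derivation:
Hunk 1: at line 6 remove [yexd,jlvmq,lam] add [jmttf,dyfh,dqjjt] -> 13 lines: nfmue acco pzpkm xuwj tcs khw lqkr jmttf dyfh dqjjt ypzzr wnmy aeel
Hunk 2: at line 2 remove [pzpkm,xuwj] add [zyb,odt] -> 13 lines: nfmue acco zyb odt tcs khw lqkr jmttf dyfh dqjjt ypzzr wnmy aeel
Hunk 3: at line 7 remove [dyfh] add [fljzd] -> 13 lines: nfmue acco zyb odt tcs khw lqkr jmttf fljzd dqjjt ypzzr wnmy aeel
Hunk 4: at line 7 remove [fljzd,dqjjt] add [pyywd,qcsc,pgxh] -> 14 lines: nfmue acco zyb odt tcs khw lqkr jmttf pyywd qcsc pgxh ypzzr wnmy aeel
Hunk 5: at line 8 remove [qcsc] add [whm,vfqlu,jqqoc] -> 16 lines: nfmue acco zyb odt tcs khw lqkr jmttf pyywd whm vfqlu jqqoc pgxh ypzzr wnmy aeel
Hunk 6: at line 6 remove [jmttf] add [oklf,fqcg,uin] -> 18 lines: nfmue acco zyb odt tcs khw lqkr oklf fqcg uin pyywd whm vfqlu jqqoc pgxh ypzzr wnmy aeel
Final line count: 18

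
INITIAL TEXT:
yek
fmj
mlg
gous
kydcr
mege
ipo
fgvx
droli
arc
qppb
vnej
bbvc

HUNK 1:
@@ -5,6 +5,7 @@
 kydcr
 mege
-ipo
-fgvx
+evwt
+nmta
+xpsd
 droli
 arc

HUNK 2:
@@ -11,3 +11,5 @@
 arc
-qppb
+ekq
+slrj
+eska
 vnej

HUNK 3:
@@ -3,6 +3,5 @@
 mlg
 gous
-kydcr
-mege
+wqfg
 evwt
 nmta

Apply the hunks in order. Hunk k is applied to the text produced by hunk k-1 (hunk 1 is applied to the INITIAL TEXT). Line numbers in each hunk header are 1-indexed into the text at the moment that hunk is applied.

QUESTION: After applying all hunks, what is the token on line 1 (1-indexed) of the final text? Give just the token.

Answer: yek

Derivation:
Hunk 1: at line 5 remove [ipo,fgvx] add [evwt,nmta,xpsd] -> 14 lines: yek fmj mlg gous kydcr mege evwt nmta xpsd droli arc qppb vnej bbvc
Hunk 2: at line 11 remove [qppb] add [ekq,slrj,eska] -> 16 lines: yek fmj mlg gous kydcr mege evwt nmta xpsd droli arc ekq slrj eska vnej bbvc
Hunk 3: at line 3 remove [kydcr,mege] add [wqfg] -> 15 lines: yek fmj mlg gous wqfg evwt nmta xpsd droli arc ekq slrj eska vnej bbvc
Final line 1: yek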